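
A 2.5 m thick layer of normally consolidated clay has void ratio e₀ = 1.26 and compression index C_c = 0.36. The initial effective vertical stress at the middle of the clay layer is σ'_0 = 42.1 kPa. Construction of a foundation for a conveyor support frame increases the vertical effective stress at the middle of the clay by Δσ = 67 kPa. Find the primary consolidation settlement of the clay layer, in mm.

Final effective stress: σ'_f = σ'_0 + Δσ = 42.1 + 67 = 109.1 kPa.
Normally consolidated clay, so the full stress increment lies on the virgin compression line:
S_c = C_c·H/(1+e₀)·log₁₀(σ'_f/σ'_0) = 0.36×2.5/(1+1.26)×log₁₀(109.1/42.1)
    = 0.39823 × 0.41354 = 0.1647 m

S_c ≈ 165 mm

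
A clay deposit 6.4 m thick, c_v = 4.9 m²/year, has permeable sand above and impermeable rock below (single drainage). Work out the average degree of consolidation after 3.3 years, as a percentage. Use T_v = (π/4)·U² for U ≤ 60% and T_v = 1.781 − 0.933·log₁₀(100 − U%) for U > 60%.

Drainage path length: H_d = H = 6.4 m (single drainage).
T_v = c_v·t/H_d² = 4.9×3.3/6.4² = 0.39478.
T_v = 0.39478 corresponds to the U > 60% branch:
U = 1 − 10^((1.781 − T_v)/0.933)/100 = 0.694

U ≈ 69.4 %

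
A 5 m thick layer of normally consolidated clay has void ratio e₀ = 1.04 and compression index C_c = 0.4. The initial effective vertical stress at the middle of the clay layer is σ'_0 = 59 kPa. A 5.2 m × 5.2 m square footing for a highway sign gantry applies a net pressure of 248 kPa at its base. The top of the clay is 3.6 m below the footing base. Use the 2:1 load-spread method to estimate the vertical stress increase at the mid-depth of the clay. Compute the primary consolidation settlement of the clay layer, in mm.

S_c ≈ 271 mm

Mid-depth of clay below the footing base: z = 3.6 + 5/2 = 6.1 m.
Stress increase at mid-clay by the 2:1 spreading method:
Δσ = qBL/((B+z)(L+z)) = 248×5.2×5.2/((5.2+6.1)(5.2+6.1)) = 52.517 kPa
Final effective stress: σ'_f = σ'_0 + Δσ = 59 + 52.517 = 111.52 kPa.
Normally consolidated clay, so the full stress increment lies on the virgin compression line:
S_c = C_c·H/(1+e₀)·log₁₀(σ'_f/σ'_0) = 0.4×5/(1+1.04)×log₁₀(111.52/59)
    = 0.98039 × 0.2765 = 0.2711 m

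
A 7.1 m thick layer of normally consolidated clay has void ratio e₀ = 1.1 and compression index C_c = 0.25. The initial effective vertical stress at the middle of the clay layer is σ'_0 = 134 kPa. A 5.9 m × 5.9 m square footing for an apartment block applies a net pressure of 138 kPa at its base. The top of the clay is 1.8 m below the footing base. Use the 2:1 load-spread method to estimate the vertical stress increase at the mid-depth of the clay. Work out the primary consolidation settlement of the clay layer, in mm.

S_c ≈ 91.6 mm

Mid-depth of clay below the footing base: z = 1.8 + 7.1/2 = 5.35 m.
Stress increase at mid-clay by the 2:1 spreading method:
Δσ = qBL/((B+z)(L+z)) = 138×5.9×5.9/((5.9+5.35)(5.9+5.35)) = 37.956 kPa
Final effective stress: σ'_f = σ'_0 + Δσ = 134 + 37.956 = 171.96 kPa.
Normally consolidated clay, so the full stress increment lies on the virgin compression line:
S_c = C_c·H/(1+e₀)·log₁₀(σ'_f/σ'_0) = 0.25×7.1/(1+1.1)×log₁₀(171.96/134)
    = 0.84524 × 0.10832 = 0.09156 m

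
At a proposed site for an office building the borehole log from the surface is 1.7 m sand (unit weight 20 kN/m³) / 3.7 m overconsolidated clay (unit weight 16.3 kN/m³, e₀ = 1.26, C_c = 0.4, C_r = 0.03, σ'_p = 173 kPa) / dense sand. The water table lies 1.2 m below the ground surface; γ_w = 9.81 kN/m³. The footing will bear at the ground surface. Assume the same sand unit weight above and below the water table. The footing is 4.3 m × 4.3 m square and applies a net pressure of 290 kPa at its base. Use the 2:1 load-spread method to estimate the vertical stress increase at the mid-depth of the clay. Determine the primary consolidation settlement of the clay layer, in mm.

Mid-depth of clay below the ground surface: z = 1.7 + 3.7/2 = 3.55 m.
Total vertical stress at mid-clay: σ_v = 20×1.7 + 16.3×1.85 = 64.155 kPa.
Pore pressure: u = 9.81×(3.55 − 1.2) = 23.054 kPa.
Initial effective stress: σ'_0 = σ_v − u = 64.155 − 23.054 = 41.101 kPa.
Stress increase at mid-clay by the 2:1 spreading method:
Δσ = qBL/((B+z)(L+z)) = 290×4.3×4.3/((4.3+3.55)(4.3+3.55)) = 87.015 kPa
Final effective stress: σ'_f = 41.101 + 87.015 = 128.12 kPa.
σ'_f = 128.12 ≤ σ'_p = 173 kPa, so the clay remains overconsolidated and only the recompression index applies:
S_c = C_r·H/(1+e₀)·log₁₀(σ'_f/σ'_0) = 0.03×3.7/2.26×log₁₀(128.12/41.101)
    = 0.049116 × 0.49376 = 0.02425 m

S_c ≈ 24.3 mm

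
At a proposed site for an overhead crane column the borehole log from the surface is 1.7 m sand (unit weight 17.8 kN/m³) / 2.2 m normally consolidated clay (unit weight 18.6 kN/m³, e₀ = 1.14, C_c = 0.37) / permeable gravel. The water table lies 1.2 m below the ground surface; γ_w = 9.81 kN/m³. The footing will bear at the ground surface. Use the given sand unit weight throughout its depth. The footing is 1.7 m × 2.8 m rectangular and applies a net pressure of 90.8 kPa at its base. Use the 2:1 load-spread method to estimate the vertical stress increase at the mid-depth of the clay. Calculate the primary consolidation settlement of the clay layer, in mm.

Mid-depth of clay below the ground surface: z = 1.7 + 2.2/2 = 2.8 m.
Total vertical stress at mid-clay: σ_v = 17.8×1.7 + 18.6×1.1 = 50.72 kPa.
Pore pressure: u = 9.81×(2.8 − 1.2) = 15.696 kPa.
Initial effective stress: σ'_0 = σ_v − u = 50.72 − 15.696 = 35.024 kPa.
Stress increase at mid-clay by the 2:1 spreading method:
Δσ = qBL/((B+z)(L+z)) = 90.8×1.7×2.8/((1.7+2.8)(2.8+2.8)) = 17.151 kPa
Final effective stress: σ'_f = σ'_0 + Δσ = 35.024 + 17.151 = 52.175 kPa.
Normally consolidated clay, so the full stress increment lies on the virgin compression line:
S_c = C_c·H/(1+e₀)·log₁₀(σ'_f/σ'_0) = 0.37×2.2/(1+1.14)×log₁₀(52.175/35.024)
    = 0.38037 × 0.1731 = 0.06584 m

S_c ≈ 65.8 mm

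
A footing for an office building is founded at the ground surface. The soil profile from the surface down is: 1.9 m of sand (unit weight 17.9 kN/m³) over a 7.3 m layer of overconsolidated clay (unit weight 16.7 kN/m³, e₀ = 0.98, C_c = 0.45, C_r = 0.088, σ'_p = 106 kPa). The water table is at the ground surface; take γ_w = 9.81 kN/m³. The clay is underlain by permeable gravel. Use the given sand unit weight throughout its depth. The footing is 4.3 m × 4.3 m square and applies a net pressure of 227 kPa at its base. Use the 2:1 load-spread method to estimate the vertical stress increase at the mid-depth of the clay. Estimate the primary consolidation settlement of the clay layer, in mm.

S_c ≈ 102 mm

Mid-depth of clay below the ground surface: z = 1.9 + 7.3/2 = 5.55 m.
Total vertical stress at mid-clay: σ_v = 17.9×1.9 + 16.7×3.65 = 94.965 kPa.
Pore pressure: u = 9.81×(5.55 − 0) = 54.446 kPa.
Initial effective stress: σ'_0 = σ_v − u = 94.965 − 54.446 = 40.519 kPa.
Stress increase at mid-clay by the 2:1 spreading method:
Δσ = qBL/((B+z)(L+z)) = 227×4.3×4.3/((4.3+5.55)(4.3+5.55)) = 43.26 kPa
Final effective stress: σ'_f = 40.519 + 43.26 = 83.779 kPa.
σ'_f = 83.779 ≤ σ'_p = 106 kPa, so the clay remains overconsolidated and only the recompression index applies:
S_c = C_r·H/(1+e₀)·log₁₀(σ'_f/σ'_0) = 0.088×7.3/1.98×log₁₀(83.779/40.519)
    = 0.32445 × 0.31548 = 0.1024 m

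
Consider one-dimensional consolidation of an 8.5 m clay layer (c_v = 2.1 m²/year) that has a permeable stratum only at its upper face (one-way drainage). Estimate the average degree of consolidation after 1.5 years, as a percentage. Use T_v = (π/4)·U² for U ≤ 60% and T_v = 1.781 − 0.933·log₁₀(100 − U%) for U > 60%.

U ≈ 23.6 %

Drainage path length: H_d = H = 8.5 m (single drainage).
T_v = c_v·t/H_d² = 2.1×1.5/8.5² = 0.043599.
T_v = 0.043599 corresponds to the U ≤ 60% branch:
U = √(4T_v/π) = 0.2356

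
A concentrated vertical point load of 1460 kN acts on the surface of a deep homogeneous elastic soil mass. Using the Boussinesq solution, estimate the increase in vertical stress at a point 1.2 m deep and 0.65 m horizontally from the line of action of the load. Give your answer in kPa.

Boussinesq vertical stress below a point load on an elastic half-space:
Δσ_z = 3P/(2πz²) · [1 + (r/z)²]^(−5/2)
r/z = 0.65/1.2 = 0.54167; [1+(r/z)²]^(−5/2) = 0.52561.
Δσ_z = 3×1460/(2π×1.2²) × 0.52561 = 484.1 × 0.52561 = 254.4 kPa

Δσ_z ≈ 254 kPa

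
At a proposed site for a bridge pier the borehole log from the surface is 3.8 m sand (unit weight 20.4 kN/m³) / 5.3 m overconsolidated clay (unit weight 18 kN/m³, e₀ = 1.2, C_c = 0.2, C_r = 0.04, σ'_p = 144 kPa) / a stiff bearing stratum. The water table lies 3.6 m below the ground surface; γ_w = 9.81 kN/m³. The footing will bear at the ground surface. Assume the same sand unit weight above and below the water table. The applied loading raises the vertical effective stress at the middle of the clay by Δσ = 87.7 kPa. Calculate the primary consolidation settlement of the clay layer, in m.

Mid-depth of clay below the ground surface: z = 3.8 + 5.3/2 = 6.45 m.
Total vertical stress at mid-clay: σ_v = 20.4×3.8 + 18×2.65 = 125.22 kPa.
Pore pressure: u = 9.81×(6.45 − 3.6) = 27.959 kPa.
Initial effective stress: σ'_0 = σ_v − u = 125.22 − 27.959 = 97.261 kPa.
Final effective stress: σ'_f = 97.261 + 87.7 = 184.96 kPa.
σ'_f = 184.96 > σ'_p = 144 kPa, so the stress path crosses the preconsolidation pressure — recompression up to σ'_p, then virgin compression beyond:
S_c = H/(1+e₀)·[C_r·log₁₀(σ'_p/σ'_0) + C_c·log₁₀(σ'_f/σ'_p)]
    = 5.3/2.2 × [0.04×log₁₀(144/97.261) + 0.2×log₁₀(184.96/144)]
    = 2.4091 × [0.006817 + 0.021743] = 0.0688 m

S_c ≈ 0.0688 m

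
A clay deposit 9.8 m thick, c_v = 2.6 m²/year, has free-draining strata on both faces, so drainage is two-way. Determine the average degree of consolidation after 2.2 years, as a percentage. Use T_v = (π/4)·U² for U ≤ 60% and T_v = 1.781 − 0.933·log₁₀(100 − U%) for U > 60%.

U ≈ 55.1 %

Drainage path length: H_d = H/2 = 4.9 m (double drainage).
T_v = c_v·t/H_d² = 2.6×2.2/4.9² = 0.23823.
T_v = 0.23823 corresponds to the U ≤ 60% branch:
U = √(4T_v/π) = 0.5507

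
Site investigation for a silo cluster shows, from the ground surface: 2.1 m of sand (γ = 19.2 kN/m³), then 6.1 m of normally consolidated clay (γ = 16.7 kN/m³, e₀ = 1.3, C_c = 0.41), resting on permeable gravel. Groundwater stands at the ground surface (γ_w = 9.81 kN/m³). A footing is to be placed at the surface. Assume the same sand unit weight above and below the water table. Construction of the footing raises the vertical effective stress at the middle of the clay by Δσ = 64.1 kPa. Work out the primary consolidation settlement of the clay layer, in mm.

S_c ≈ 446 mm

Mid-depth of clay below the ground surface: z = 2.1 + 6.1/2 = 5.15 m.
Total vertical stress at mid-clay: σ_v = 19.2×2.1 + 16.7×3.05 = 91.255 kPa.
Pore pressure: u = 9.81×(5.15 − 0) = 50.522 kPa.
Initial effective stress: σ'_0 = σ_v − u = 91.255 − 50.522 = 40.733 kPa.
Final effective stress: σ'_f = σ'_0 + Δσ = 40.733 + 64.1 = 104.83 kPa.
Normally consolidated clay, so the full stress increment lies on the virgin compression line:
S_c = C_c·H/(1+e₀)·log₁₀(σ'_f/σ'_0) = 0.41×6.1/(1+1.3)×log₁₀(104.83/40.733)
    = 1.0874 × 0.41054 = 0.4464 m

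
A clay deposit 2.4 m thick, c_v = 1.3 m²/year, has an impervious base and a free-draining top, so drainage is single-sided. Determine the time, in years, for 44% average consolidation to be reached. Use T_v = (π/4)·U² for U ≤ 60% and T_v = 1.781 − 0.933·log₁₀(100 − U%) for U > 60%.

Drainage path length: H_d = H = 2.4 m (single drainage).
U ≤ 60%: T_v = (π/4)·U² = (π/4)×0.44² = 0.15205.
t = T_v·H_d²/c_v = 0.15205×2.4²/1.3 = 0.6737 years.

t ≈ 0.674 years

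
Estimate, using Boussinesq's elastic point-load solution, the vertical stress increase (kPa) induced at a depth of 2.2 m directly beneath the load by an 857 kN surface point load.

Boussinesq vertical stress below a point load on an elastic half-space:
Δσ_z = 3P/(2πz²) · [1 + (r/z)²]^(−5/2)
r/z = 0/2.2 = 0; [1+(r/z)²]^(−5/2) = 1.
Δσ_z = 3×857/(2π×2.2²) × 1 = 84.543 × 1 = 84.54 kPa

Δσ_z ≈ 84.5 kPa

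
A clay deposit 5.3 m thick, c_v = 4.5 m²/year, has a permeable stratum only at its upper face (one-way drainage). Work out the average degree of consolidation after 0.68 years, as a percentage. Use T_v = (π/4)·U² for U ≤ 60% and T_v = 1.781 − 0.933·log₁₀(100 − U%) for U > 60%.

Drainage path length: H_d = H = 5.3 m (single drainage).
T_v = c_v·t/H_d² = 4.5×0.68/5.3² = 0.10894.
T_v = 0.10894 corresponds to the U ≤ 60% branch:
U = √(4T_v/π) = 0.3724

U ≈ 37.2 %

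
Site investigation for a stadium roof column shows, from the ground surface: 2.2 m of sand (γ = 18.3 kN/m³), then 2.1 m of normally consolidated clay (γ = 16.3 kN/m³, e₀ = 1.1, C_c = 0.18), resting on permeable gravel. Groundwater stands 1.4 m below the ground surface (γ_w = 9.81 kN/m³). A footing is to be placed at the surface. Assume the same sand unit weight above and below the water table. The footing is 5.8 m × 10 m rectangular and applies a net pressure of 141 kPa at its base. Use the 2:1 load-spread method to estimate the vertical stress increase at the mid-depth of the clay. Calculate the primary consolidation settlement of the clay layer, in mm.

Mid-depth of clay below the ground surface: z = 2.2 + 2.1/2 = 3.25 m.
Total vertical stress at mid-clay: σ_v = 18.3×2.2 + 16.3×1.05 = 57.375 kPa.
Pore pressure: u = 9.81×(3.25 − 1.4) = 18.149 kPa.
Initial effective stress: σ'_0 = σ_v − u = 57.375 − 18.149 = 39.226 kPa.
Stress increase at mid-clay by the 2:1 spreading method:
Δσ = qBL/((B+z)(L+z)) = 141×5.8×10/((5.8+3.25)(10+3.25)) = 68.2 kPa
Final effective stress: σ'_f = σ'_0 + Δσ = 39.226 + 68.2 = 107.43 kPa.
Normally consolidated clay, so the full stress increment lies on the virgin compression line:
S_c = C_c·H/(1+e₀)·log₁₀(σ'_f/σ'_0) = 0.18×2.1/(1+1.1)×log₁₀(107.43/39.226)
    = 0.18 × 0.43755 = 0.07876 m

S_c ≈ 78.8 mm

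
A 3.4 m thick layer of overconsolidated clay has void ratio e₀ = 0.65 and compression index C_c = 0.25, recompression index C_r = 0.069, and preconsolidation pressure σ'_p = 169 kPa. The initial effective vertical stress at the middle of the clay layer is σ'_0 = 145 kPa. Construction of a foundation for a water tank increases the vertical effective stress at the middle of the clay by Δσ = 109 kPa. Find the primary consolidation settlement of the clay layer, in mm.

Final effective stress: σ'_f = 145 + 109 = 254 kPa.
σ'_f = 254 > σ'_p = 169 kPa, so the stress path crosses the preconsolidation pressure — recompression up to σ'_p, then virgin compression beyond:
S_c = H/(1+e₀)·[C_r·log₁₀(σ'_p/σ'_0) + C_c·log₁₀(σ'_f/σ'_p)]
    = 3.4/1.65 × [0.069×log₁₀(169/145) + 0.25×log₁₀(254/169)]
    = 2.0606 × [0.0045898 + 0.044237] = 0.1006 m

S_c ≈ 101 mm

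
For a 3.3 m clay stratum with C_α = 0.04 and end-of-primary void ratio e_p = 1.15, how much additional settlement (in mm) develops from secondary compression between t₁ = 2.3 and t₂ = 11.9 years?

Secondary compression: S_s = C_α·H/(1+e_p)·log₁₀(t₂/t₁)
S_s = 0.04×3.3/(1+1.15)×log₁₀(11.9/2.3)
    = 0.0614 × 0.7138 = 0.04383 m

S_s ≈ 43.8 mm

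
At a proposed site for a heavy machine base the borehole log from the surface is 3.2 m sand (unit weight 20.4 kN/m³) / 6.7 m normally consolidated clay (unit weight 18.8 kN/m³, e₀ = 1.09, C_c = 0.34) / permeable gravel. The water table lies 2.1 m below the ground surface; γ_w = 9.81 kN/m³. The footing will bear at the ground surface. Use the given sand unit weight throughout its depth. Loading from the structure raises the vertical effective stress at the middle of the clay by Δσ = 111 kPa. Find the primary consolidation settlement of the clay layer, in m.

S_c ≈ 0.397 m

Mid-depth of clay below the ground surface: z = 3.2 + 6.7/2 = 6.55 m.
Total vertical stress at mid-clay: σ_v = 20.4×3.2 + 18.8×3.35 = 128.26 kPa.
Pore pressure: u = 9.81×(6.55 − 2.1) = 43.655 kPa.
Initial effective stress: σ'_0 = σ_v − u = 128.26 − 43.655 = 84.605 kPa.
Final effective stress: σ'_f = σ'_0 + Δσ = 84.605 + 111 = 195.61 kPa.
Normally consolidated clay, so the full stress increment lies on the virgin compression line:
S_c = C_c·H/(1+e₀)·log₁₀(σ'_f/σ'_0) = 0.34×6.7/(1+1.09)×log₁₀(195.61/84.605)
    = 1.09 × 0.364 = 0.3968 m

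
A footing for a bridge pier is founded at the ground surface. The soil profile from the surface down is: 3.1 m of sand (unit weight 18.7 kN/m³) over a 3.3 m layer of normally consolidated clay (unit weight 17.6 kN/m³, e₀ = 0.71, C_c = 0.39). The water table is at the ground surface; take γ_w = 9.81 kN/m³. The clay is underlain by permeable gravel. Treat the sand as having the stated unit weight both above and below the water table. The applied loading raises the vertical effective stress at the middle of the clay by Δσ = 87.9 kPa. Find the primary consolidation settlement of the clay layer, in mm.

S_c ≈ 378 mm

Mid-depth of clay below the ground surface: z = 3.1 + 3.3/2 = 4.75 m.
Total vertical stress at mid-clay: σ_v = 18.7×3.1 + 17.6×1.65 = 87.01 kPa.
Pore pressure: u = 9.81×(4.75 − 0) = 46.598 kPa.
Initial effective stress: σ'_0 = σ_v − u = 87.01 − 46.598 = 40.412 kPa.
Final effective stress: σ'_f = σ'_0 + Δσ = 40.412 + 87.9 = 128.31 kPa.
Normally consolidated clay, so the full stress increment lies on the virgin compression line:
S_c = C_c·H/(1+e₀)·log₁₀(σ'_f/σ'_0) = 0.39×3.3/(1+0.71)×log₁₀(128.31/40.412)
    = 0.75263 × 0.50175 = 0.3776 m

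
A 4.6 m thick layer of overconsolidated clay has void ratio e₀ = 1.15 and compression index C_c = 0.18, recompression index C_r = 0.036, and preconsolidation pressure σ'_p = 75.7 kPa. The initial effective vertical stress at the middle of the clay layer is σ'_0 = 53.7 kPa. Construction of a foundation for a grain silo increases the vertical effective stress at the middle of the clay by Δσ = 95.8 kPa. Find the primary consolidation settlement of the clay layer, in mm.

Final effective stress: σ'_f = 53.7 + 95.8 = 149.5 kPa.
σ'_f = 149.5 > σ'_p = 75.7 kPa, so the stress path crosses the preconsolidation pressure — recompression up to σ'_p, then virgin compression beyond:
S_c = H/(1+e₀)·[C_r·log₁₀(σ'_p/σ'_0) + C_c·log₁₀(σ'_f/σ'_p)]
    = 4.6/2.15 × [0.036×log₁₀(75.7/53.7) + 0.18×log₁₀(149.5/75.7)]
    = 2.1395 × [0.0053684 + 0.053198] = 0.1253 m

S_c ≈ 125 mm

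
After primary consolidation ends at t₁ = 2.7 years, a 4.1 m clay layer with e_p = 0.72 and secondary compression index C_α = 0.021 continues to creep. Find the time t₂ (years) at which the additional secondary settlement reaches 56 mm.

t₂ ≈ 35.5 years

S_s = C_α·H/(1+e_p)·log₁₀(t₂/t₁) ⇒ log₁₀(t₂/t₁) = S_s·(1+e_p)/(C_α·H).
log₁₀(t₂/t₁) = 0.056 × (1+0.72) / (0.021×4.1) = 1.119
t₂ = t₁ × 10^1.119 = 2.7 × 13.14 = 35.49 years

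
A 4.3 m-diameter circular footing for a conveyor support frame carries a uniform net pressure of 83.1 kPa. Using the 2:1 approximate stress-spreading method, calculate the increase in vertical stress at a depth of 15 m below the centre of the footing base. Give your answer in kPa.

By the 2:1 method the load spreads at 1 horizontal : 2 vertical, so at depth z the loaded area has grown by z in each plan dimension:
Δσ ≈ qD²/(D+z)² = 83.1×4.3²/(4.3+15)² = 4.125 kPa

Δσ_z ≈ 4.12 kPa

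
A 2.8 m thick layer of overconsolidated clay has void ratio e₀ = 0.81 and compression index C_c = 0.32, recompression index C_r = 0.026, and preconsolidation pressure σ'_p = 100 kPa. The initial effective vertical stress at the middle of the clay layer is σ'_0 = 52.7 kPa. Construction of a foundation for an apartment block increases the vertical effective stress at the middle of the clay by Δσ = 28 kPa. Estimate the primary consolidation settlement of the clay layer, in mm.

S_c ≈ 7.44 mm

Final effective stress: σ'_f = 52.7 + 28 = 80.7 kPa.
σ'_f = 80.7 ≤ σ'_p = 100 kPa, so the clay remains overconsolidated and only the recompression index applies:
S_c = C_r·H/(1+e₀)·log₁₀(σ'_f/σ'_0) = 0.026×2.8/1.81×log₁₀(80.7/52.7)
    = 0.040222 × 0.18506 = 0.007443 m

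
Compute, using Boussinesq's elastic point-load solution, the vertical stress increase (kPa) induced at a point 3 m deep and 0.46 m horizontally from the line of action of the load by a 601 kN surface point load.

Δσ_z ≈ 30.1 kPa

Boussinesq vertical stress below a point load on an elastic half-space:
Δσ_z = 3P/(2πz²) · [1 + (r/z)²]^(−5/2)
r/z = 0.46/3 = 0.15333; [1+(r/z)²]^(−5/2) = 0.94356.
Δσ_z = 3×601/(2π×3²) × 0.94356 = 31.884 × 0.94356 = 30.08 kPa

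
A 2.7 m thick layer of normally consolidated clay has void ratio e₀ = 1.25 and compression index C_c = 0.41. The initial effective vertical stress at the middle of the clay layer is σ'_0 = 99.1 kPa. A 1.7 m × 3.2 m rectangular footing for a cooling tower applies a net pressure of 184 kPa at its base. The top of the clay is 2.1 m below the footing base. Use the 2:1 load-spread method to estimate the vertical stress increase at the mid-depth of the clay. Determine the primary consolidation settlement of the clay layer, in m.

S_c ≈ 0.0552 m

Mid-depth of clay below the footing base: z = 2.1 + 2.7/2 = 3.45 m.
Stress increase at mid-clay by the 2:1 spreading method:
Δσ = qBL/((B+z)(L+z)) = 184×1.7×3.2/((1.7+3.45)(3.2+3.45)) = 29.227 kPa
Final effective stress: σ'_f = σ'_0 + Δσ = 99.1 + 29.227 = 128.33 kPa.
Normally consolidated clay, so the full stress increment lies on the virgin compression line:
S_c = C_c·H/(1+e₀)·log₁₀(σ'_f/σ'_0) = 0.41×2.7/(1+1.25)×log₁₀(128.33/99.1)
    = 0.492 × 0.11225 = 0.05523 m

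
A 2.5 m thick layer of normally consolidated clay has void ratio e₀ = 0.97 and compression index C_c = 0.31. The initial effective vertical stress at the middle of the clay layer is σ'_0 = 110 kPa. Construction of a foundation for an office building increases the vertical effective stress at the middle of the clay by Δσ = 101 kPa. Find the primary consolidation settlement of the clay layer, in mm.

S_c ≈ 111 mm

Final effective stress: σ'_f = σ'_0 + Δσ = 110 + 101 = 211 kPa.
Normally consolidated clay, so the full stress increment lies on the virgin compression line:
S_c = C_c·H/(1+e₀)·log₁₀(σ'_f/σ'_0) = 0.31×2.5/(1+0.97)×log₁₀(211/110)
    = 0.3934 × 0.28289 = 0.1113 m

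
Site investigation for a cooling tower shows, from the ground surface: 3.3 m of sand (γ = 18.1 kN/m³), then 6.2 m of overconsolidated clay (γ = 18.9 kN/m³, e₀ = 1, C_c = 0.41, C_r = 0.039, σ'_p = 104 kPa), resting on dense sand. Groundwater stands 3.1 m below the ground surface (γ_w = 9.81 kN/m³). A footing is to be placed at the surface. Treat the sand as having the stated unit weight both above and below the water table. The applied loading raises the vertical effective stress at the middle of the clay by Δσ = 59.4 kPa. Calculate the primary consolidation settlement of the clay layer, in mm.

S_c ≈ 195 mm

Mid-depth of clay below the ground surface: z = 3.3 + 6.2/2 = 6.4 m.
Total vertical stress at mid-clay: σ_v = 18.1×3.3 + 18.9×3.1 = 118.32 kPa.
Pore pressure: u = 9.81×(6.4 − 3.1) = 32.373 kPa.
Initial effective stress: σ'_0 = σ_v − u = 118.32 − 32.373 = 85.947 kPa.
Final effective stress: σ'_f = 85.947 + 59.4 = 145.35 kPa.
σ'_f = 145.35 > σ'_p = 104 kPa, so the stress path crosses the preconsolidation pressure — recompression up to σ'_p, then virgin compression beyond:
S_c = H/(1+e₀)·[C_r·log₁₀(σ'_p/σ'_0) + C_c·log₁₀(σ'_f/σ'_p)]
    = 6.2/2 × [0.039×log₁₀(104/85.947) + 0.41×log₁₀(145.35/104)]
    = 3.1 × [0.0032293 + 0.059606] = 0.1948 m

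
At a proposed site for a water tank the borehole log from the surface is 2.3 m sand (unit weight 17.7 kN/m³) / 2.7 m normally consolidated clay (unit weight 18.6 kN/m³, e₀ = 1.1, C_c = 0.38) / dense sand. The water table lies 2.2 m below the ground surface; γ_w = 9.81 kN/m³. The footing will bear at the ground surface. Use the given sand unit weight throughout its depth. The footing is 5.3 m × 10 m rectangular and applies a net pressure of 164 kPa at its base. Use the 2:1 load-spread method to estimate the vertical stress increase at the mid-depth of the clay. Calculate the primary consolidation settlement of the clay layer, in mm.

S_c ≈ 184 mm

Mid-depth of clay below the ground surface: z = 2.3 + 2.7/2 = 3.65 m.
Total vertical stress at mid-clay: σ_v = 17.7×2.3 + 18.6×1.35 = 65.82 kPa.
Pore pressure: u = 9.81×(3.65 − 2.2) = 14.225 kPa.
Initial effective stress: σ'_0 = σ_v − u = 65.82 − 14.225 = 51.595 kPa.
Stress increase at mid-clay by the 2:1 spreading method:
Δσ = qBL/((B+z)(L+z)) = 164×5.3×10/((5.3+3.65)(10+3.65)) = 71.148 kPa
Final effective stress: σ'_f = σ'_0 + Δσ = 51.595 + 71.148 = 122.74 kPa.
Normally consolidated clay, so the full stress increment lies on the virgin compression line:
S_c = C_c·H/(1+e₀)·log₁₀(σ'_f/σ'_0) = 0.38×2.7/(1+1.1)×log₁₀(122.74/51.595)
    = 0.48857 × 0.37638 = 0.1839 m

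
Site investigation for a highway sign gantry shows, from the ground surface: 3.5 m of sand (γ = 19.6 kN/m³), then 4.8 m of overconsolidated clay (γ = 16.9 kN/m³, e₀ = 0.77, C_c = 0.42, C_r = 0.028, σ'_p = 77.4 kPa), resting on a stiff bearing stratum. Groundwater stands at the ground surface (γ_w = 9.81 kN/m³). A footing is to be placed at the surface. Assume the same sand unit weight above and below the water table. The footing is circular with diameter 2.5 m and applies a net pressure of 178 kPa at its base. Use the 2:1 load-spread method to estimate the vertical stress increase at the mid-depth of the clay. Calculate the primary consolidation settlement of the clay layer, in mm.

Mid-depth of clay below the ground surface: z = 3.5 + 4.8/2 = 5.9 m.
Total vertical stress at mid-clay: σ_v = 19.6×3.5 + 16.9×2.4 = 109.16 kPa.
Pore pressure: u = 9.81×(5.9 − 0) = 57.879 kPa.
Initial effective stress: σ'_0 = σ_v − u = 109.16 − 57.879 = 51.281 kPa.
Stress increase at mid-clay by the 2:1 spreading method:
Δσ ≈ qD²/(D+z)² = 178×2.5²/(2.5+5.9)² = 15.767 kPa
Final effective stress: σ'_f = 51.281 + 15.767 = 67.048 kPa.
σ'_f = 67.048 ≤ σ'_p = 77.4 kPa, so the clay remains overconsolidated and only the recompression index applies:
S_c = C_r·H/(1+e₀)·log₁₀(σ'_f/σ'_0) = 0.028×4.8/1.77×log₁₀(67.048/51.281)
    = 0.075933 × 0.11643 = 0.008841 m

S_c ≈ 8.84 mm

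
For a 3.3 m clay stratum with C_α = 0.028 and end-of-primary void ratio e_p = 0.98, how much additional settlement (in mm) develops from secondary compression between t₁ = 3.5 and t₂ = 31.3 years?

S_s ≈ 44.4 mm

Secondary compression: S_s = C_α·H/(1+e_p)·log₁₀(t₂/t₁)
S_s = 0.028×3.3/(1+0.98)×log₁₀(31.3/3.5)
    = 0.04667 × 0.9515 = 0.0444 m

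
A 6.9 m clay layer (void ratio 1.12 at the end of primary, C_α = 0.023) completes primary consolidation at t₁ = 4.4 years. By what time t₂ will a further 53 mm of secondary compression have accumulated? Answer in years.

S_s = C_α·H/(1+e_p)·log₁₀(t₂/t₁) ⇒ log₁₀(t₂/t₁) = S_s·(1+e_p)/(C_α·H).
log₁₀(t₂/t₁) = 0.053 × (1+1.12) / (0.023×6.9) = 0.708
t₂ = t₁ × 10^0.708 = 4.4 × 5.105 = 22.46 years

t₂ ≈ 22.5 years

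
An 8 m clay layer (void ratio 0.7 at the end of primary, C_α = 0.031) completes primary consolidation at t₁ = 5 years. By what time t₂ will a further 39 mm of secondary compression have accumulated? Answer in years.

t₂ ≈ 9.25 years

S_s = C_α·H/(1+e_p)·log₁₀(t₂/t₁) ⇒ log₁₀(t₂/t₁) = S_s·(1+e_p)/(C_α·H).
log₁₀(t₂/t₁) = 0.039 × (1+0.7) / (0.031×8) = 0.2673
t₂ = t₁ × 10^0.2673 = 5 × 1.851 = 9.254 years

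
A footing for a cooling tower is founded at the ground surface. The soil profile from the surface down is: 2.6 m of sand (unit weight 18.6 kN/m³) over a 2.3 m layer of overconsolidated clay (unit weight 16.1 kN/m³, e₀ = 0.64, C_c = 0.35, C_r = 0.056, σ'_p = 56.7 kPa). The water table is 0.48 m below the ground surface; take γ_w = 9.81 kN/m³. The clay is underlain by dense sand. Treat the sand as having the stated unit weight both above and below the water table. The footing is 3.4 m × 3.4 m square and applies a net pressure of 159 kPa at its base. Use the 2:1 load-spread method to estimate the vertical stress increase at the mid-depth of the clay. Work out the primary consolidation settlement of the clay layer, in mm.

S_c ≈ 63.8 mm

Mid-depth of clay below the ground surface: z = 2.6 + 2.3/2 = 3.75 m.
Total vertical stress at mid-clay: σ_v = 18.6×2.6 + 16.1×1.15 = 66.875 kPa.
Pore pressure: u = 9.81×(3.75 − 0.48) = 32.079 kPa.
Initial effective stress: σ'_0 = σ_v − u = 66.875 − 32.079 = 34.796 kPa.
Stress increase at mid-clay by the 2:1 spreading method:
Δσ = qBL/((B+z)(L+z)) = 159×3.4×3.4/((3.4+3.75)(3.4+3.75)) = 35.954 kPa
Final effective stress: σ'_f = 34.796 + 35.954 = 70.75 kPa.
σ'_f = 70.75 > σ'_p = 56.7 kPa, so the stress path crosses the preconsolidation pressure — recompression up to σ'_p, then virgin compression beyond:
S_c = H/(1+e₀)·[C_r·log₁₀(σ'_p/σ'_0) + C_c·log₁₀(σ'_f/σ'_p)]
    = 2.3/1.64 × [0.056×log₁₀(56.7/34.796) + 0.35×log₁₀(70.75/56.7)]
    = 1.4024 × [0.011875 + 0.03365] = 0.06384 m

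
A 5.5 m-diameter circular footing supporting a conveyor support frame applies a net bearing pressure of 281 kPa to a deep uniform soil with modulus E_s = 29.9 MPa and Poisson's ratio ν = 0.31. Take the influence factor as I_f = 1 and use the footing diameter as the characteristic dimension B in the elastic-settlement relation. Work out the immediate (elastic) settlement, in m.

Immediate (elastic) settlement: S_e = q·B·(1−ν²)/E_s · I_f.
E_s = 29.9 MPa = 29900 kPa.
S_e = 281 × 5.5 × (1 − 0.31²) / 29900 × 1
    = 281 × 5.5 × 0.9039 / 29900 × 1
    = 0.04672 m

S_e ≈ 0.0467 m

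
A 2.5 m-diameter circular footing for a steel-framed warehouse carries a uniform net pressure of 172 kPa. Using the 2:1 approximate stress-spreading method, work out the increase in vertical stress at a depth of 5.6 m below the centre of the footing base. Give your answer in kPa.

By the 2:1 method the load spreads at 1 horizontal : 2 vertical, so at depth z the loaded area has grown by z in each plan dimension:
Δσ ≈ qD²/(D+z)² = 172×2.5²/(2.5+5.6)² = 16.385 kPa

Δσ_z ≈ 16.4 kPa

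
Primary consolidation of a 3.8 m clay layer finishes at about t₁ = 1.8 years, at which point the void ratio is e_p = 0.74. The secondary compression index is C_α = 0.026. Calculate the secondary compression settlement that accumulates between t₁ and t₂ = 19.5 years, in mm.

S_s ≈ 58.8 mm

Secondary compression: S_s = C_α·H/(1+e_p)·log₁₀(t₂/t₁)
S_s = 0.026×3.8/(1+0.74)×log₁₀(19.5/1.8)
    = 0.05678 × 1.035 = 0.05876 m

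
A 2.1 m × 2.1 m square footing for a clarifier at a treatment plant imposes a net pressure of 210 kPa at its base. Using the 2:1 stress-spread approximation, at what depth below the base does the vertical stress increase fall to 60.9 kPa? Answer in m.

2:1 spreading — at depth z the loaded area has grown by z in each plan dimension:
qB²/(B+z)² = Δσ_z ⇒ z = B(√(q/Δσ_z) − 1) = 2.1×(√(210/60.9) − 1) = 1.8 m

z ≈ 1.8 m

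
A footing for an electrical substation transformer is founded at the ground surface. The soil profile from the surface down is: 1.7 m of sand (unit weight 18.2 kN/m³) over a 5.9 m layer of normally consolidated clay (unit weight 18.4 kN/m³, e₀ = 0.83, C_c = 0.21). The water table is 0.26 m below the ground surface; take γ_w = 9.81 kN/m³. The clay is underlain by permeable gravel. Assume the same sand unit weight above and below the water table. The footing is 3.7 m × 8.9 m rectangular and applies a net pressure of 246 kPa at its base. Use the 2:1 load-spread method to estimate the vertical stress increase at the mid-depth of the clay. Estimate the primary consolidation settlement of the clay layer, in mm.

Mid-depth of clay below the ground surface: z = 1.7 + 5.9/2 = 4.65 m.
Total vertical stress at mid-clay: σ_v = 18.2×1.7 + 18.4×2.95 = 85.22 kPa.
Pore pressure: u = 9.81×(4.65 − 0.26) = 43.066 kPa.
Initial effective stress: σ'_0 = σ_v − u = 85.22 − 43.066 = 42.154 kPa.
Stress increase at mid-clay by the 2:1 spreading method:
Δσ = qBL/((B+z)(L+z)) = 246×3.7×8.9/((3.7+4.65)(8.9+4.65)) = 71.598 kPa
Final effective stress: σ'_f = σ'_0 + Δσ = 42.154 + 71.598 = 113.75 kPa.
Normally consolidated clay, so the full stress increment lies on the virgin compression line:
S_c = C_c·H/(1+e₀)·log₁₀(σ'_f/σ'_0) = 0.21×5.9/(1+0.83)×log₁₀(113.75/42.154)
    = 0.67705 × 0.43111 = 0.2919 m

S_c ≈ 292 mm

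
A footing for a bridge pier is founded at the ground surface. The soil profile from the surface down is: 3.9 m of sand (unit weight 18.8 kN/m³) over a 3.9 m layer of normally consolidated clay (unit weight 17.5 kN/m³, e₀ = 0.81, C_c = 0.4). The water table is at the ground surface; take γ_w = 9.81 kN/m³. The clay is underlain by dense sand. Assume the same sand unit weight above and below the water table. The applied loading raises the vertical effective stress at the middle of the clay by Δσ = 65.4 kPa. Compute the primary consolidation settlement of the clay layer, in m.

Mid-depth of clay below the ground surface: z = 3.9 + 3.9/2 = 5.85 m.
Total vertical stress at mid-clay: σ_v = 18.8×3.9 + 17.5×1.95 = 107.45 kPa.
Pore pressure: u = 9.81×(5.85 − 0) = 57.389 kPa.
Initial effective stress: σ'_0 = σ_v − u = 107.45 − 57.389 = 50.061 kPa.
Final effective stress: σ'_f = σ'_0 + Δσ = 50.061 + 65.4 = 115.46 kPa.
Normally consolidated clay, so the full stress increment lies on the virgin compression line:
S_c = C_c·H/(1+e₀)·log₁₀(σ'_f/σ'_0) = 0.4×3.9/(1+0.81)×log₁₀(115.46/50.061)
    = 0.86188 × 0.36293 = 0.3128 m

S_c ≈ 0.313 m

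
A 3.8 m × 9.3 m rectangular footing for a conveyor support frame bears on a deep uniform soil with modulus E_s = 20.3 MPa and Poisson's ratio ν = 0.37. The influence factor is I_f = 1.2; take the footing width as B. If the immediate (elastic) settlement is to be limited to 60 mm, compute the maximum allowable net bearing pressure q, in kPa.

q ≈ 309 kPa

E_s = 20.3 MPa = 20300 kPa.
S_e = q·B·(1−ν²)/E_s · I_f  ⇒  q = S_e·E_s / (B·(1−ν²)·I_f).
q = 0.06 × 20300 / (3.8 × 0.8631 × 1.2) = 309.5 kPa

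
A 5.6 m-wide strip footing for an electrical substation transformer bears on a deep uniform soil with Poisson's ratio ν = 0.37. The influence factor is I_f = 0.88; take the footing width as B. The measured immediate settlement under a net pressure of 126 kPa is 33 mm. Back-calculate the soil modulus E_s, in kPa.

E_s ≈ 16200 kPa

S_e = q·B·(1−ν²)/E_s · I_f  ⇒  E_s = q·B·(1−ν²)·I_f / S_e.
E_s = 126 × 5.6 × 0.8631 × 0.88 / 0.033 = 16240 kPa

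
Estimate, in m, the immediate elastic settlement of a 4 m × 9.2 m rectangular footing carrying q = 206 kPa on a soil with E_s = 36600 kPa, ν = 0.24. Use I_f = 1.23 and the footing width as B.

Immediate (elastic) settlement: S_e = q·B·(1−ν²)/E_s · I_f.
S_e = 206 × 4 × (1 − 0.24²) / 36600 × 1.23
    = 206 × 4 × 0.9424 / 36600 × 1.23
    = 0.0261 m

S_e ≈ 0.0261 m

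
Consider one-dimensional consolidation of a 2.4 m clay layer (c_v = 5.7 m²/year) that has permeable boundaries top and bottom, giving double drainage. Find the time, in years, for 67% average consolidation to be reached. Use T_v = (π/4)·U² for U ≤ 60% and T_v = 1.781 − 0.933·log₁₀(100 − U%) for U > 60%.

t ≈ 0.092 years

Drainage path length: H_d = H/2 = 1.2 m (double drainage).
U > 60%: T_v = 1.781 − 0.933·log₁₀(100 − 67) = 0.36423.
t = T_v·H_d²/c_v = 0.36423×1.2²/5.7 = 0.09202 years.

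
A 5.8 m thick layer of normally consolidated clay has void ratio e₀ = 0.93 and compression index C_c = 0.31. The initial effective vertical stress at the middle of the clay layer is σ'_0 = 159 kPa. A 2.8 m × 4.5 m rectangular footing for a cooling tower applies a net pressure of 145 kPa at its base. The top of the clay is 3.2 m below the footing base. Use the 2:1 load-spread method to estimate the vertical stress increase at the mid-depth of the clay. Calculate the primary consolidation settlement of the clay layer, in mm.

S_c ≈ 46.5 mm

Mid-depth of clay below the footing base: z = 3.2 + 5.8/2 = 6.1 m.
Stress increase at mid-clay by the 2:1 spreading method:
Δσ = qBL/((B+z)(L+z)) = 145×2.8×4.5/((2.8+6.1)(4.5+6.1)) = 19.366 kPa
Final effective stress: σ'_f = σ'_0 + Δσ = 159 + 19.366 = 178.37 kPa.
Normally consolidated clay, so the full stress increment lies on the virgin compression line:
S_c = C_c·H/(1+e₀)·log₁₀(σ'_f/σ'_0) = 0.31×5.8/(1+0.93)×log₁₀(178.37/159)
    = 0.93161 × 0.049925 = 0.04651 m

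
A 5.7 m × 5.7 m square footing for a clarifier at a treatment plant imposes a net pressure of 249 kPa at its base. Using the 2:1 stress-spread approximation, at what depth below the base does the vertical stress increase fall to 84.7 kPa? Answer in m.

z ≈ 4.07 m

2:1 spreading — at depth z the loaded area has grown by z in each plan dimension:
qB²/(B+z)² = Δσ_z ⇒ z = B(√(q/Δσ_z) − 1) = 5.7×(√(249/84.7) − 1) = 4.073 m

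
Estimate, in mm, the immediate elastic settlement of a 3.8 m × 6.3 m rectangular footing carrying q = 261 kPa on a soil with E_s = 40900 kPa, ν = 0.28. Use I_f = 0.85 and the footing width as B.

S_e ≈ 19 mm

Immediate (elastic) settlement: S_e = q·B·(1−ν²)/E_s · I_f.
S_e = 261 × 3.8 × (1 − 0.28²) / 40900 × 0.85
    = 261 × 3.8 × 0.9216 / 40900 × 0.85
    = 0.019 m = 19 mm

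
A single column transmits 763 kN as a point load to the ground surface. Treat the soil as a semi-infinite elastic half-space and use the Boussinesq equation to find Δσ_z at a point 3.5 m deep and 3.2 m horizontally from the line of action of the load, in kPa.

Boussinesq vertical stress below a point load on an elastic half-space:
Δσ_z = 3P/(2πz²) · [1 + (r/z)²]^(−5/2)
r/z = 3.2/3.5 = 0.91429; [1+(r/z)²]^(−5/2) = 0.21896.
Δσ_z = 3×763/(2π×3.5²) × 0.21896 = 29.739 × 0.21896 = 6.512 kPa

Δσ_z ≈ 6.51 kPa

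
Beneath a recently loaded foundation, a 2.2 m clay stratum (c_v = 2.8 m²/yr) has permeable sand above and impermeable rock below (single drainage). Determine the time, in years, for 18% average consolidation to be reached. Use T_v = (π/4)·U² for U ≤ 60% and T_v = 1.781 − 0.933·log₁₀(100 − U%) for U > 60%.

t ≈ 0.044 years

Drainage path length: H_d = H = 2.2 m (single drainage).
U ≤ 60%: T_v = (π/4)·U² = (π/4)×0.18² = 0.025447.
t = T_v·H_d²/c_v = 0.025447×2.2²/2.8 = 0.04399 years.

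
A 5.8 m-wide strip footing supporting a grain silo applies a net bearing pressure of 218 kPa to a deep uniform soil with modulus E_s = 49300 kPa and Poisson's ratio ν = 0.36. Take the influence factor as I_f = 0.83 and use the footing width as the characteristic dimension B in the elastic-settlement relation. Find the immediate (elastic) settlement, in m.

S_e ≈ 0.0185 m

Immediate (elastic) settlement: S_e = q·B·(1−ν²)/E_s · I_f.
S_e = 218 × 5.8 × (1 − 0.36²) / 49300 × 0.83
    = 218 × 5.8 × 0.8704 / 49300 × 0.83
    = 0.01853 m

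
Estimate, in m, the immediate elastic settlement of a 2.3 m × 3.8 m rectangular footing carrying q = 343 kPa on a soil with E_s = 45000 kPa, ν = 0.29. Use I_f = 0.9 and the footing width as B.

Immediate (elastic) settlement: S_e = q·B·(1−ν²)/E_s · I_f.
S_e = 343 × 2.3 × (1 − 0.29²) / 45000 × 0.9
    = 343 × 2.3 × 0.9159 / 45000 × 0.9
    = 0.01445 m

S_e ≈ 0.0145 m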